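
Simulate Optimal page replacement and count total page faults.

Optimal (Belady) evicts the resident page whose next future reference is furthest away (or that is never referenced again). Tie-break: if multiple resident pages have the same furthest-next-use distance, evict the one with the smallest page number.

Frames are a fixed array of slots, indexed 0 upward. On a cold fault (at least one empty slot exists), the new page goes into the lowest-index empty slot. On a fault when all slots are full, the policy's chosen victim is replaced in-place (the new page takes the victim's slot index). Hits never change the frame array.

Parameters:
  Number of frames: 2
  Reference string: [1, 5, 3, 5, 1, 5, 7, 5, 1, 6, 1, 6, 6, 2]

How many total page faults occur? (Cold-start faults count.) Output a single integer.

Answer: 8

Derivation:
Step 0: ref 1 → FAULT, frames=[1,-]
Step 1: ref 5 → FAULT, frames=[1,5]
Step 2: ref 3 → FAULT (evict 1), frames=[3,5]
Step 3: ref 5 → HIT, frames=[3,5]
Step 4: ref 1 → FAULT (evict 3), frames=[1,5]
Step 5: ref 5 → HIT, frames=[1,5]
Step 6: ref 7 → FAULT (evict 1), frames=[7,5]
Step 7: ref 5 → HIT, frames=[7,5]
Step 8: ref 1 → FAULT (evict 5), frames=[7,1]
Step 9: ref 6 → FAULT (evict 7), frames=[6,1]
Step 10: ref 1 → HIT, frames=[6,1]
Step 11: ref 6 → HIT, frames=[6,1]
Step 12: ref 6 → HIT, frames=[6,1]
Step 13: ref 2 → FAULT (evict 1), frames=[6,2]
Total faults: 8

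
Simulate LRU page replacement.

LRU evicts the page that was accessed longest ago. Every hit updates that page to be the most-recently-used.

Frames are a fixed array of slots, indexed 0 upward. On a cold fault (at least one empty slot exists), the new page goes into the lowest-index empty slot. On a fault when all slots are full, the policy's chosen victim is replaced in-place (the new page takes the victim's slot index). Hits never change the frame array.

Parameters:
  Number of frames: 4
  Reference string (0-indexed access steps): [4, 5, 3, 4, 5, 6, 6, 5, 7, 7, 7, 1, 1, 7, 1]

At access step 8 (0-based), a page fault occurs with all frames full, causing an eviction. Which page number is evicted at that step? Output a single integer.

Step 0: ref 4 -> FAULT, frames=[4,-,-,-]
Step 1: ref 5 -> FAULT, frames=[4,5,-,-]
Step 2: ref 3 -> FAULT, frames=[4,5,3,-]
Step 3: ref 4 -> HIT, frames=[4,5,3,-]
Step 4: ref 5 -> HIT, frames=[4,5,3,-]
Step 5: ref 6 -> FAULT, frames=[4,5,3,6]
Step 6: ref 6 -> HIT, frames=[4,5,3,6]
Step 7: ref 5 -> HIT, frames=[4,5,3,6]
Step 8: ref 7 -> FAULT, evict 3, frames=[4,5,7,6]
At step 8: evicted page 3

Answer: 3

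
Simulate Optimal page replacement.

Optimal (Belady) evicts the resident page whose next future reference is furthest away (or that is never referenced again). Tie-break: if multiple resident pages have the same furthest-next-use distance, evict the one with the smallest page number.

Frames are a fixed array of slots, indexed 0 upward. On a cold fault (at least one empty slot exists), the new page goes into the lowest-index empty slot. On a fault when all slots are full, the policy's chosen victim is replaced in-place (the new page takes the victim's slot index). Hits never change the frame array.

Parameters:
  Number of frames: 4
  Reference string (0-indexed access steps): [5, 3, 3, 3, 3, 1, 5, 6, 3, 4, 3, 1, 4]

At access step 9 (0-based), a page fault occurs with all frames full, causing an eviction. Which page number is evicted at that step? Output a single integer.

Answer: 5

Derivation:
Step 0: ref 5 -> FAULT, frames=[5,-,-,-]
Step 1: ref 3 -> FAULT, frames=[5,3,-,-]
Step 2: ref 3 -> HIT, frames=[5,3,-,-]
Step 3: ref 3 -> HIT, frames=[5,3,-,-]
Step 4: ref 3 -> HIT, frames=[5,3,-,-]
Step 5: ref 1 -> FAULT, frames=[5,3,1,-]
Step 6: ref 5 -> HIT, frames=[5,3,1,-]
Step 7: ref 6 -> FAULT, frames=[5,3,1,6]
Step 8: ref 3 -> HIT, frames=[5,3,1,6]
Step 9: ref 4 -> FAULT, evict 5, frames=[4,3,1,6]
At step 9: evicted page 5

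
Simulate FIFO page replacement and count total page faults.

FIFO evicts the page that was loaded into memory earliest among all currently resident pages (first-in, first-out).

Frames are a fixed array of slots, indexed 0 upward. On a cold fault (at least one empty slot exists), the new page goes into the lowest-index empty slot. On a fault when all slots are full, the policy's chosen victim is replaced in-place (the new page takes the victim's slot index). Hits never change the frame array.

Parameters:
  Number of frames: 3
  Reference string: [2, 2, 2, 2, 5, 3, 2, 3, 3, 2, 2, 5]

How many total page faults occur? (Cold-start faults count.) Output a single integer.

Step 0: ref 2 → FAULT, frames=[2,-,-]
Step 1: ref 2 → HIT, frames=[2,-,-]
Step 2: ref 2 → HIT, frames=[2,-,-]
Step 3: ref 2 → HIT, frames=[2,-,-]
Step 4: ref 5 → FAULT, frames=[2,5,-]
Step 5: ref 3 → FAULT, frames=[2,5,3]
Step 6: ref 2 → HIT, frames=[2,5,3]
Step 7: ref 3 → HIT, frames=[2,5,3]
Step 8: ref 3 → HIT, frames=[2,5,3]
Step 9: ref 2 → HIT, frames=[2,5,3]
Step 10: ref 2 → HIT, frames=[2,5,3]
Step 11: ref 5 → HIT, frames=[2,5,3]
Total faults: 3

Answer: 3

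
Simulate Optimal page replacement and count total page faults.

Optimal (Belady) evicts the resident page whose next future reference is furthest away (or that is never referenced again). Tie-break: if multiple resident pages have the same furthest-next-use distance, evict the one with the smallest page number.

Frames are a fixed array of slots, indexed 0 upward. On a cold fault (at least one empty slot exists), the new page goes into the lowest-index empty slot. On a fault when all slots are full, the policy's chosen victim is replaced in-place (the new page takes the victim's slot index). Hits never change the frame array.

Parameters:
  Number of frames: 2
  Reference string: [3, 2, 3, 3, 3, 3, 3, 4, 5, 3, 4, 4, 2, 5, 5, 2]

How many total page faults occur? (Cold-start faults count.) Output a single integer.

Answer: 6

Derivation:
Step 0: ref 3 → FAULT, frames=[3,-]
Step 1: ref 2 → FAULT, frames=[3,2]
Step 2: ref 3 → HIT, frames=[3,2]
Step 3: ref 3 → HIT, frames=[3,2]
Step 4: ref 3 → HIT, frames=[3,2]
Step 5: ref 3 → HIT, frames=[3,2]
Step 6: ref 3 → HIT, frames=[3,2]
Step 7: ref 4 → FAULT (evict 2), frames=[3,4]
Step 8: ref 5 → FAULT (evict 4), frames=[3,5]
Step 9: ref 3 → HIT, frames=[3,5]
Step 10: ref 4 → FAULT (evict 3), frames=[4,5]
Step 11: ref 4 → HIT, frames=[4,5]
Step 12: ref 2 → FAULT (evict 4), frames=[2,5]
Step 13: ref 5 → HIT, frames=[2,5]
Step 14: ref 5 → HIT, frames=[2,5]
Step 15: ref 2 → HIT, frames=[2,5]
Total faults: 6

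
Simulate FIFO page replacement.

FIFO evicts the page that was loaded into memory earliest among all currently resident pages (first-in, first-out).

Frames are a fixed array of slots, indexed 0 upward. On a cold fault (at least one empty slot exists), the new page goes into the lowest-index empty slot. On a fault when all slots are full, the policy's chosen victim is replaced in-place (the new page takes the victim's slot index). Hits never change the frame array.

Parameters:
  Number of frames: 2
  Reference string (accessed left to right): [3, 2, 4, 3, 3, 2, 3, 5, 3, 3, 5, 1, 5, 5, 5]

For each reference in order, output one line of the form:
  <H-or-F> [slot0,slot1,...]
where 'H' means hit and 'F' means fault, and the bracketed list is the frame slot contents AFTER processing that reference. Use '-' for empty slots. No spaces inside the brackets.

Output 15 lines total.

F [3,-]
F [3,2]
F [4,2]
F [4,3]
H [4,3]
F [2,3]
H [2,3]
F [2,5]
F [3,5]
H [3,5]
H [3,5]
F [3,1]
F [5,1]
H [5,1]
H [5,1]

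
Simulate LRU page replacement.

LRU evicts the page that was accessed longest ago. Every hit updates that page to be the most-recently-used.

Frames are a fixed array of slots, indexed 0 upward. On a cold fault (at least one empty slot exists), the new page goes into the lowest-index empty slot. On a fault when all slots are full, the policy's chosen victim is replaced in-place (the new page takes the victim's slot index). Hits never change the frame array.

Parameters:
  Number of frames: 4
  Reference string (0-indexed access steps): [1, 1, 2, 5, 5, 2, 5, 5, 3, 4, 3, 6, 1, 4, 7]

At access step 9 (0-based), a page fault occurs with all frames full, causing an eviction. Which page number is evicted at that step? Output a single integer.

Answer: 1

Derivation:
Step 0: ref 1 -> FAULT, frames=[1,-,-,-]
Step 1: ref 1 -> HIT, frames=[1,-,-,-]
Step 2: ref 2 -> FAULT, frames=[1,2,-,-]
Step 3: ref 5 -> FAULT, frames=[1,2,5,-]
Step 4: ref 5 -> HIT, frames=[1,2,5,-]
Step 5: ref 2 -> HIT, frames=[1,2,5,-]
Step 6: ref 5 -> HIT, frames=[1,2,5,-]
Step 7: ref 5 -> HIT, frames=[1,2,5,-]
Step 8: ref 3 -> FAULT, frames=[1,2,5,3]
Step 9: ref 4 -> FAULT, evict 1, frames=[4,2,5,3]
At step 9: evicted page 1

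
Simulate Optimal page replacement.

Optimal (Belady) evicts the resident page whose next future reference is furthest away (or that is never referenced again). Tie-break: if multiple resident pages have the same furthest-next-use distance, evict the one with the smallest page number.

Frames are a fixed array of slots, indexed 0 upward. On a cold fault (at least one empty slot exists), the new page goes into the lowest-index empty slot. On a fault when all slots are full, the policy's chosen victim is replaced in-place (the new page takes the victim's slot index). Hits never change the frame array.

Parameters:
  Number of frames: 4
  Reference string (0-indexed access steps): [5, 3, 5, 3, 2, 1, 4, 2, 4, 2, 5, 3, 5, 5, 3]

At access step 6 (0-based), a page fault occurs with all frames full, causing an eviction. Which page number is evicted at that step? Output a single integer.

Answer: 1

Derivation:
Step 0: ref 5 -> FAULT, frames=[5,-,-,-]
Step 1: ref 3 -> FAULT, frames=[5,3,-,-]
Step 2: ref 5 -> HIT, frames=[5,3,-,-]
Step 3: ref 3 -> HIT, frames=[5,3,-,-]
Step 4: ref 2 -> FAULT, frames=[5,3,2,-]
Step 5: ref 1 -> FAULT, frames=[5,3,2,1]
Step 6: ref 4 -> FAULT, evict 1, frames=[5,3,2,4]
At step 6: evicted page 1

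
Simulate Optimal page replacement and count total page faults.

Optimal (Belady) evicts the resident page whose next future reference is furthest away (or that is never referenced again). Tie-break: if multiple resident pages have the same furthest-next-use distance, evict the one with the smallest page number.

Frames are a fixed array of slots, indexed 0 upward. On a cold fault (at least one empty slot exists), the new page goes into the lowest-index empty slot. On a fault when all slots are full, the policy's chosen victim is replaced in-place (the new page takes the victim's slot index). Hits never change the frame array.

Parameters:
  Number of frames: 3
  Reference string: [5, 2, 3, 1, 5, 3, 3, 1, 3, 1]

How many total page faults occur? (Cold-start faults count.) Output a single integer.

Answer: 4

Derivation:
Step 0: ref 5 → FAULT, frames=[5,-,-]
Step 1: ref 2 → FAULT, frames=[5,2,-]
Step 2: ref 3 → FAULT, frames=[5,2,3]
Step 3: ref 1 → FAULT (evict 2), frames=[5,1,3]
Step 4: ref 5 → HIT, frames=[5,1,3]
Step 5: ref 3 → HIT, frames=[5,1,3]
Step 6: ref 3 → HIT, frames=[5,1,3]
Step 7: ref 1 → HIT, frames=[5,1,3]
Step 8: ref 3 → HIT, frames=[5,1,3]
Step 9: ref 1 → HIT, frames=[5,1,3]
Total faults: 4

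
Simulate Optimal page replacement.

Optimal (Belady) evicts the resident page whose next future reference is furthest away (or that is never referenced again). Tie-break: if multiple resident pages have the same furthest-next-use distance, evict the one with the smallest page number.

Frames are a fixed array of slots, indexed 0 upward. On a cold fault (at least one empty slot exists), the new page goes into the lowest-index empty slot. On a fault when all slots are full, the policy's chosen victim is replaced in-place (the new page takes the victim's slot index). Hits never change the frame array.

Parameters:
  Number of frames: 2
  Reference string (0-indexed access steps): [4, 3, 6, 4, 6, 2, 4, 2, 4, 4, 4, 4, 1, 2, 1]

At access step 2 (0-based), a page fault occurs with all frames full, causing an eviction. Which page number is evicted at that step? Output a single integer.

Answer: 3

Derivation:
Step 0: ref 4 -> FAULT, frames=[4,-]
Step 1: ref 3 -> FAULT, frames=[4,3]
Step 2: ref 6 -> FAULT, evict 3, frames=[4,6]
At step 2: evicted page 3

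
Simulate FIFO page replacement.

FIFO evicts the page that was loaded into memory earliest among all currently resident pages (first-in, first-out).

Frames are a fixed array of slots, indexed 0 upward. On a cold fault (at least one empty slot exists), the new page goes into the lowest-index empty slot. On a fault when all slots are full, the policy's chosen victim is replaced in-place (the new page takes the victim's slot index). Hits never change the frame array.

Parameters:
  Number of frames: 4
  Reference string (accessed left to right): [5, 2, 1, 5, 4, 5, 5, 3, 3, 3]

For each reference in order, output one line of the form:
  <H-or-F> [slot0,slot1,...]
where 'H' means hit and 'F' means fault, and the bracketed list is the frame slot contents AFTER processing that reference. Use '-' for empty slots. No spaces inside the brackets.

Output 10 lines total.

F [5,-,-,-]
F [5,2,-,-]
F [5,2,1,-]
H [5,2,1,-]
F [5,2,1,4]
H [5,2,1,4]
H [5,2,1,4]
F [3,2,1,4]
H [3,2,1,4]
H [3,2,1,4]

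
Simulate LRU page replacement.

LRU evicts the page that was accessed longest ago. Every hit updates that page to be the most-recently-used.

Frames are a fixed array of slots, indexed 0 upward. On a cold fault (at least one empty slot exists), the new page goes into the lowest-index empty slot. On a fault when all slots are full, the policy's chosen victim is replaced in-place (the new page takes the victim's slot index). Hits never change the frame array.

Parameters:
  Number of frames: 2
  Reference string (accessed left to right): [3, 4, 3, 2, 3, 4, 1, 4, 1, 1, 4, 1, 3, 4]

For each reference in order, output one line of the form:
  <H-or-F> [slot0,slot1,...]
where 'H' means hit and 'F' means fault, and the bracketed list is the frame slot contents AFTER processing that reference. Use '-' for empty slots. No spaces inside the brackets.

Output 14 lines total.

F [3,-]
F [3,4]
H [3,4]
F [3,2]
H [3,2]
F [3,4]
F [1,4]
H [1,4]
H [1,4]
H [1,4]
H [1,4]
H [1,4]
F [1,3]
F [4,3]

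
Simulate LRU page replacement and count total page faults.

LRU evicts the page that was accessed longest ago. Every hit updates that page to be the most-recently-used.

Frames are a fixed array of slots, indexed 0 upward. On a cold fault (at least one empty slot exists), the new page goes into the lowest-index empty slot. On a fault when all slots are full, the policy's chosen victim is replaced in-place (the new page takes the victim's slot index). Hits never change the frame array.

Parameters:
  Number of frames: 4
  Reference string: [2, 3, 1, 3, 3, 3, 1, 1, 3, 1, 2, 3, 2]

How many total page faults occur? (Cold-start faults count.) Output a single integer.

Step 0: ref 2 → FAULT, frames=[2,-,-,-]
Step 1: ref 3 → FAULT, frames=[2,3,-,-]
Step 2: ref 1 → FAULT, frames=[2,3,1,-]
Step 3: ref 3 → HIT, frames=[2,3,1,-]
Step 4: ref 3 → HIT, frames=[2,3,1,-]
Step 5: ref 3 → HIT, frames=[2,3,1,-]
Step 6: ref 1 → HIT, frames=[2,3,1,-]
Step 7: ref 1 → HIT, frames=[2,3,1,-]
Step 8: ref 3 → HIT, frames=[2,3,1,-]
Step 9: ref 1 → HIT, frames=[2,3,1,-]
Step 10: ref 2 → HIT, frames=[2,3,1,-]
Step 11: ref 3 → HIT, frames=[2,3,1,-]
Step 12: ref 2 → HIT, frames=[2,3,1,-]
Total faults: 3

Answer: 3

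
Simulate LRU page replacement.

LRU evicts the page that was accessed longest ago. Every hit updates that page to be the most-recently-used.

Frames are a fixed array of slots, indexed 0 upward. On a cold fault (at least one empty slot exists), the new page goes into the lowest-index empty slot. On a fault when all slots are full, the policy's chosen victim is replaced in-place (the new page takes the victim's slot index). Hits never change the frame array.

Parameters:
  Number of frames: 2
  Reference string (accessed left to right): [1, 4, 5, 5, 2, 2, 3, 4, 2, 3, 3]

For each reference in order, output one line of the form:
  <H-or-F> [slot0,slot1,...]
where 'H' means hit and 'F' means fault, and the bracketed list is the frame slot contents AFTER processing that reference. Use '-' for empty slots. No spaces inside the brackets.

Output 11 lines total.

F [1,-]
F [1,4]
F [5,4]
H [5,4]
F [5,2]
H [5,2]
F [3,2]
F [3,4]
F [2,4]
F [2,3]
H [2,3]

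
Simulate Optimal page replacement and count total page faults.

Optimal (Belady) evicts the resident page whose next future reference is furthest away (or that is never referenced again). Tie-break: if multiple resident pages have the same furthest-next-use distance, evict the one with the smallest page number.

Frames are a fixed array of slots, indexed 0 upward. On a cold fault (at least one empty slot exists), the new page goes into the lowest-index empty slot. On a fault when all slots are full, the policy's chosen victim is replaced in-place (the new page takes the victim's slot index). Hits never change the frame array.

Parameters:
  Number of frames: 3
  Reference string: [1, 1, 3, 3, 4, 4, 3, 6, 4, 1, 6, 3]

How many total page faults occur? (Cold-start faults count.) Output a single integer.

Answer: 5

Derivation:
Step 0: ref 1 → FAULT, frames=[1,-,-]
Step 1: ref 1 → HIT, frames=[1,-,-]
Step 2: ref 3 → FAULT, frames=[1,3,-]
Step 3: ref 3 → HIT, frames=[1,3,-]
Step 4: ref 4 → FAULT, frames=[1,3,4]
Step 5: ref 4 → HIT, frames=[1,3,4]
Step 6: ref 3 → HIT, frames=[1,3,4]
Step 7: ref 6 → FAULT (evict 3), frames=[1,6,4]
Step 8: ref 4 → HIT, frames=[1,6,4]
Step 9: ref 1 → HIT, frames=[1,6,4]
Step 10: ref 6 → HIT, frames=[1,6,4]
Step 11: ref 3 → FAULT (evict 1), frames=[3,6,4]
Total faults: 5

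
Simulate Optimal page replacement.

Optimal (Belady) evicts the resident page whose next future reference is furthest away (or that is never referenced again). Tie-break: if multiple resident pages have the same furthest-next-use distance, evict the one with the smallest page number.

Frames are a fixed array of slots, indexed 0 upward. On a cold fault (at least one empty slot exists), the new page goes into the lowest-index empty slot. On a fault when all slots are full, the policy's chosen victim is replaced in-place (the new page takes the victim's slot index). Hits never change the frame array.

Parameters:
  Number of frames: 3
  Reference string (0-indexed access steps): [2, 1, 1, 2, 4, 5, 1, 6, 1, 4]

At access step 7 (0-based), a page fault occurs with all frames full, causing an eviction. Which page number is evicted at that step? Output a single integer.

Step 0: ref 2 -> FAULT, frames=[2,-,-]
Step 1: ref 1 -> FAULT, frames=[2,1,-]
Step 2: ref 1 -> HIT, frames=[2,1,-]
Step 3: ref 2 -> HIT, frames=[2,1,-]
Step 4: ref 4 -> FAULT, frames=[2,1,4]
Step 5: ref 5 -> FAULT, evict 2, frames=[5,1,4]
Step 6: ref 1 -> HIT, frames=[5,1,4]
Step 7: ref 6 -> FAULT, evict 5, frames=[6,1,4]
At step 7: evicted page 5

Answer: 5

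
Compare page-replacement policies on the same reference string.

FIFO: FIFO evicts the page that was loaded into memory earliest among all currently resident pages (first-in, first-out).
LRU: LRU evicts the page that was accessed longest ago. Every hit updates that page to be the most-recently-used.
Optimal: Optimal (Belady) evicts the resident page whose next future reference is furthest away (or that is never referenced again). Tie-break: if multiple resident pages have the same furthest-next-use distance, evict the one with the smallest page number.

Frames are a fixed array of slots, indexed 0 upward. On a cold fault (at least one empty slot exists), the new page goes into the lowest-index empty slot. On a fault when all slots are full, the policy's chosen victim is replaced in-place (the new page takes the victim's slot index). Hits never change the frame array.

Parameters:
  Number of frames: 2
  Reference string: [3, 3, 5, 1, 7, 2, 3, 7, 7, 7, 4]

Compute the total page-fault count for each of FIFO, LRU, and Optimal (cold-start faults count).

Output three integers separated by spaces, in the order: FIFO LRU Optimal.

Answer: 8 8 7

Derivation:
--- FIFO ---
  step 0: ref 3 -> FAULT, frames=[3,-] (faults so far: 1)
  step 1: ref 3 -> HIT, frames=[3,-] (faults so far: 1)
  step 2: ref 5 -> FAULT, frames=[3,5] (faults so far: 2)
  step 3: ref 1 -> FAULT, evict 3, frames=[1,5] (faults so far: 3)
  step 4: ref 7 -> FAULT, evict 5, frames=[1,7] (faults so far: 4)
  step 5: ref 2 -> FAULT, evict 1, frames=[2,7] (faults so far: 5)
  step 6: ref 3 -> FAULT, evict 7, frames=[2,3] (faults so far: 6)
  step 7: ref 7 -> FAULT, evict 2, frames=[7,3] (faults so far: 7)
  step 8: ref 7 -> HIT, frames=[7,3] (faults so far: 7)
  step 9: ref 7 -> HIT, frames=[7,3] (faults so far: 7)
  step 10: ref 4 -> FAULT, evict 3, frames=[7,4] (faults so far: 8)
  FIFO total faults: 8
--- LRU ---
  step 0: ref 3 -> FAULT, frames=[3,-] (faults so far: 1)
  step 1: ref 3 -> HIT, frames=[3,-] (faults so far: 1)
  step 2: ref 5 -> FAULT, frames=[3,5] (faults so far: 2)
  step 3: ref 1 -> FAULT, evict 3, frames=[1,5] (faults so far: 3)
  step 4: ref 7 -> FAULT, evict 5, frames=[1,7] (faults so far: 4)
  step 5: ref 2 -> FAULT, evict 1, frames=[2,7] (faults so far: 5)
  step 6: ref 3 -> FAULT, evict 7, frames=[2,3] (faults so far: 6)
  step 7: ref 7 -> FAULT, evict 2, frames=[7,3] (faults so far: 7)
  step 8: ref 7 -> HIT, frames=[7,3] (faults so far: 7)
  step 9: ref 7 -> HIT, frames=[7,3] (faults so far: 7)
  step 10: ref 4 -> FAULT, evict 3, frames=[7,4] (faults so far: 8)
  LRU total faults: 8
--- Optimal ---
  step 0: ref 3 -> FAULT, frames=[3,-] (faults so far: 1)
  step 1: ref 3 -> HIT, frames=[3,-] (faults so far: 1)
  step 2: ref 5 -> FAULT, frames=[3,5] (faults so far: 2)
  step 3: ref 1 -> FAULT, evict 5, frames=[3,1] (faults so far: 3)
  step 4: ref 7 -> FAULT, evict 1, frames=[3,7] (faults so far: 4)
  step 5: ref 2 -> FAULT, evict 7, frames=[3,2] (faults so far: 5)
  step 6: ref 3 -> HIT, frames=[3,2] (faults so far: 5)
  step 7: ref 7 -> FAULT, evict 2, frames=[3,7] (faults so far: 6)
  step 8: ref 7 -> HIT, frames=[3,7] (faults so far: 6)
  step 9: ref 7 -> HIT, frames=[3,7] (faults so far: 6)
  step 10: ref 4 -> FAULT, evict 3, frames=[4,7] (faults so far: 7)
  Optimal total faults: 7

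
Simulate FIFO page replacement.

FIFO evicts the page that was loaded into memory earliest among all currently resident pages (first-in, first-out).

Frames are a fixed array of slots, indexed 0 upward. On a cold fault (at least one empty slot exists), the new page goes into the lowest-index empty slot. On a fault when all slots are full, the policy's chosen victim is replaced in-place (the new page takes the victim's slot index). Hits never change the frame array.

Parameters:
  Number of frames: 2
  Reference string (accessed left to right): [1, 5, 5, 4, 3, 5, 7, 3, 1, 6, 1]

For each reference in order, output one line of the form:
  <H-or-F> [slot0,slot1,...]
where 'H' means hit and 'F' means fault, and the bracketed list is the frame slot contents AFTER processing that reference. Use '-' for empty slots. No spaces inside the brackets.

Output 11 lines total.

F [1,-]
F [1,5]
H [1,5]
F [4,5]
F [4,3]
F [5,3]
F [5,7]
F [3,7]
F [3,1]
F [6,1]
H [6,1]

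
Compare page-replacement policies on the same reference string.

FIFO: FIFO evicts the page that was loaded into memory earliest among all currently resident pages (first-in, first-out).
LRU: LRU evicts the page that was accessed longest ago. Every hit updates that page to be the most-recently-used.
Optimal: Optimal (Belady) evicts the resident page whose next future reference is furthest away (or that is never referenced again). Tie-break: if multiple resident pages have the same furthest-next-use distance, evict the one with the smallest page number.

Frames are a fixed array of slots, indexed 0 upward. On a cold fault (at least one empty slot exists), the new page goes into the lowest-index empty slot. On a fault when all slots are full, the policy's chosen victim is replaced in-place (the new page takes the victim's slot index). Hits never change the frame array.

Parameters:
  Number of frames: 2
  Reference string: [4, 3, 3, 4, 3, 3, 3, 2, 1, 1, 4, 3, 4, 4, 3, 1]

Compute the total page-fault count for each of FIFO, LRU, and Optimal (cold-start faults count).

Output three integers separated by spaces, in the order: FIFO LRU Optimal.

--- FIFO ---
  step 0: ref 4 -> FAULT, frames=[4,-] (faults so far: 1)
  step 1: ref 3 -> FAULT, frames=[4,3] (faults so far: 2)
  step 2: ref 3 -> HIT, frames=[4,3] (faults so far: 2)
  step 3: ref 4 -> HIT, frames=[4,3] (faults so far: 2)
  step 4: ref 3 -> HIT, frames=[4,3] (faults so far: 2)
  step 5: ref 3 -> HIT, frames=[4,3] (faults so far: 2)
  step 6: ref 3 -> HIT, frames=[4,3] (faults so far: 2)
  step 7: ref 2 -> FAULT, evict 4, frames=[2,3] (faults so far: 3)
  step 8: ref 1 -> FAULT, evict 3, frames=[2,1] (faults so far: 4)
  step 9: ref 1 -> HIT, frames=[2,1] (faults so far: 4)
  step 10: ref 4 -> FAULT, evict 2, frames=[4,1] (faults so far: 5)
  step 11: ref 3 -> FAULT, evict 1, frames=[4,3] (faults so far: 6)
  step 12: ref 4 -> HIT, frames=[4,3] (faults so far: 6)
  step 13: ref 4 -> HIT, frames=[4,3] (faults so far: 6)
  step 14: ref 3 -> HIT, frames=[4,3] (faults so far: 6)
  step 15: ref 1 -> FAULT, evict 4, frames=[1,3] (faults so far: 7)
  FIFO total faults: 7
--- LRU ---
  step 0: ref 4 -> FAULT, frames=[4,-] (faults so far: 1)
  step 1: ref 3 -> FAULT, frames=[4,3] (faults so far: 2)
  step 2: ref 3 -> HIT, frames=[4,3] (faults so far: 2)
  step 3: ref 4 -> HIT, frames=[4,3] (faults so far: 2)
  step 4: ref 3 -> HIT, frames=[4,3] (faults so far: 2)
  step 5: ref 3 -> HIT, frames=[4,3] (faults so far: 2)
  step 6: ref 3 -> HIT, frames=[4,3] (faults so far: 2)
  step 7: ref 2 -> FAULT, evict 4, frames=[2,3] (faults so far: 3)
  step 8: ref 1 -> FAULT, evict 3, frames=[2,1] (faults so far: 4)
  step 9: ref 1 -> HIT, frames=[2,1] (faults so far: 4)
  step 10: ref 4 -> FAULT, evict 2, frames=[4,1] (faults so far: 5)
  step 11: ref 3 -> FAULT, evict 1, frames=[4,3] (faults so far: 6)
  step 12: ref 4 -> HIT, frames=[4,3] (faults so far: 6)
  step 13: ref 4 -> HIT, frames=[4,3] (faults so far: 6)
  step 14: ref 3 -> HIT, frames=[4,3] (faults so far: 6)
  step 15: ref 1 -> FAULT, evict 4, frames=[1,3] (faults so far: 7)
  LRU total faults: 7
--- Optimal ---
  step 0: ref 4 -> FAULT, frames=[4,-] (faults so far: 1)
  step 1: ref 3 -> FAULT, frames=[4,3] (faults so far: 2)
  step 2: ref 3 -> HIT, frames=[4,3] (faults so far: 2)
  step 3: ref 4 -> HIT, frames=[4,3] (faults so far: 2)
  step 4: ref 3 -> HIT, frames=[4,3] (faults so far: 2)
  step 5: ref 3 -> HIT, frames=[4,3] (faults so far: 2)
  step 6: ref 3 -> HIT, frames=[4,3] (faults so far: 2)
  step 7: ref 2 -> FAULT, evict 3, frames=[4,2] (faults so far: 3)
  step 8: ref 1 -> FAULT, evict 2, frames=[4,1] (faults so far: 4)
  step 9: ref 1 -> HIT, frames=[4,1] (faults so far: 4)
  step 10: ref 4 -> HIT, frames=[4,1] (faults so far: 4)
  step 11: ref 3 -> FAULT, evict 1, frames=[4,3] (faults so far: 5)
  step 12: ref 4 -> HIT, frames=[4,3] (faults so far: 5)
  step 13: ref 4 -> HIT, frames=[4,3] (faults so far: 5)
  step 14: ref 3 -> HIT, frames=[4,3] (faults so far: 5)
  step 15: ref 1 -> FAULT, evict 3, frames=[4,1] (faults so far: 6)
  Optimal total faults: 6

Answer: 7 7 6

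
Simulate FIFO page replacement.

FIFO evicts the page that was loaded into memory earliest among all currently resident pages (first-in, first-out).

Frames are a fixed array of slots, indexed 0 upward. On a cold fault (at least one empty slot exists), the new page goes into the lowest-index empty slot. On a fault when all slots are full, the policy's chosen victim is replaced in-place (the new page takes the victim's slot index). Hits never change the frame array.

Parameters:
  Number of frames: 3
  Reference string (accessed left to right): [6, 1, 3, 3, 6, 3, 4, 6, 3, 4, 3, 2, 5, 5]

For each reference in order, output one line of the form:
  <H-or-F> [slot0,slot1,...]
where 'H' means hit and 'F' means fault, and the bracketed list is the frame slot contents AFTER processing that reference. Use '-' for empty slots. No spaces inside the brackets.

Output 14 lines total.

F [6,-,-]
F [6,1,-]
F [6,1,3]
H [6,1,3]
H [6,1,3]
H [6,1,3]
F [4,1,3]
F [4,6,3]
H [4,6,3]
H [4,6,3]
H [4,6,3]
F [4,6,2]
F [5,6,2]
H [5,6,2]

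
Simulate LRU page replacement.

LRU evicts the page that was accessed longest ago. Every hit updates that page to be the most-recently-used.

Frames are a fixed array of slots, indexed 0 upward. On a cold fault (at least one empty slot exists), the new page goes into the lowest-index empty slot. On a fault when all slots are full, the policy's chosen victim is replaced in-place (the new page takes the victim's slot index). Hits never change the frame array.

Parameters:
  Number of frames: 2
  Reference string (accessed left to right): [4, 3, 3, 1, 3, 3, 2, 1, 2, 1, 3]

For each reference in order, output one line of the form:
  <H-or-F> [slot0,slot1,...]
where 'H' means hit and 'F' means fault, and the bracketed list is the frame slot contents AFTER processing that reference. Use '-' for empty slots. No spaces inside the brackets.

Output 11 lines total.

F [4,-]
F [4,3]
H [4,3]
F [1,3]
H [1,3]
H [1,3]
F [2,3]
F [2,1]
H [2,1]
H [2,1]
F [3,1]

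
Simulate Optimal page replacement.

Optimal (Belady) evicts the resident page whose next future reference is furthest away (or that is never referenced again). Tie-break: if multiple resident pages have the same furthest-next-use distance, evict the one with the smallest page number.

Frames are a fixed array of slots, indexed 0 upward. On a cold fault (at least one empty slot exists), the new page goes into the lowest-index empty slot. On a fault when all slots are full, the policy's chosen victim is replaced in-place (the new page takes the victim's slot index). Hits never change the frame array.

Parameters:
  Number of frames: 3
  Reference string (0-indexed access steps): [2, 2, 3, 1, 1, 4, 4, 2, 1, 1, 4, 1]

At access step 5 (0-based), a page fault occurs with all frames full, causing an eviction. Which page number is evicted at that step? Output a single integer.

Step 0: ref 2 -> FAULT, frames=[2,-,-]
Step 1: ref 2 -> HIT, frames=[2,-,-]
Step 2: ref 3 -> FAULT, frames=[2,3,-]
Step 3: ref 1 -> FAULT, frames=[2,3,1]
Step 4: ref 1 -> HIT, frames=[2,3,1]
Step 5: ref 4 -> FAULT, evict 3, frames=[2,4,1]
At step 5: evicted page 3

Answer: 3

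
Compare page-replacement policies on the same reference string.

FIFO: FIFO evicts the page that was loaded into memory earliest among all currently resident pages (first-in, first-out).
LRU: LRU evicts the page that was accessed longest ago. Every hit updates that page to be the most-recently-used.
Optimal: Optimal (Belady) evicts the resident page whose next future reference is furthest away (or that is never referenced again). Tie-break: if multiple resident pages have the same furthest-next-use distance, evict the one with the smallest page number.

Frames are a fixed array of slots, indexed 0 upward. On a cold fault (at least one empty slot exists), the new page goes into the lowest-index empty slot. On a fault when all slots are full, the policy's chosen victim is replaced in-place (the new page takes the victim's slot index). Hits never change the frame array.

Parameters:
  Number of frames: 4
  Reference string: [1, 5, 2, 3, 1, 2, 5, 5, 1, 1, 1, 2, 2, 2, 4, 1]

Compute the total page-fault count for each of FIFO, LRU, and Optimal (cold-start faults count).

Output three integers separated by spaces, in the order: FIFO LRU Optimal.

--- FIFO ---
  step 0: ref 1 -> FAULT, frames=[1,-,-,-] (faults so far: 1)
  step 1: ref 5 -> FAULT, frames=[1,5,-,-] (faults so far: 2)
  step 2: ref 2 -> FAULT, frames=[1,5,2,-] (faults so far: 3)
  step 3: ref 3 -> FAULT, frames=[1,5,2,3] (faults so far: 4)
  step 4: ref 1 -> HIT, frames=[1,5,2,3] (faults so far: 4)
  step 5: ref 2 -> HIT, frames=[1,5,2,3] (faults so far: 4)
  step 6: ref 5 -> HIT, frames=[1,5,2,3] (faults so far: 4)
  step 7: ref 5 -> HIT, frames=[1,5,2,3] (faults so far: 4)
  step 8: ref 1 -> HIT, frames=[1,5,2,3] (faults so far: 4)
  step 9: ref 1 -> HIT, frames=[1,5,2,3] (faults so far: 4)
  step 10: ref 1 -> HIT, frames=[1,5,2,3] (faults so far: 4)
  step 11: ref 2 -> HIT, frames=[1,5,2,3] (faults so far: 4)
  step 12: ref 2 -> HIT, frames=[1,5,2,3] (faults so far: 4)
  step 13: ref 2 -> HIT, frames=[1,5,2,3] (faults so far: 4)
  step 14: ref 4 -> FAULT, evict 1, frames=[4,5,2,3] (faults so far: 5)
  step 15: ref 1 -> FAULT, evict 5, frames=[4,1,2,3] (faults so far: 6)
  FIFO total faults: 6
--- LRU ---
  step 0: ref 1 -> FAULT, frames=[1,-,-,-] (faults so far: 1)
  step 1: ref 5 -> FAULT, frames=[1,5,-,-] (faults so far: 2)
  step 2: ref 2 -> FAULT, frames=[1,5,2,-] (faults so far: 3)
  step 3: ref 3 -> FAULT, frames=[1,5,2,3] (faults so far: 4)
  step 4: ref 1 -> HIT, frames=[1,5,2,3] (faults so far: 4)
  step 5: ref 2 -> HIT, frames=[1,5,2,3] (faults so far: 4)
  step 6: ref 5 -> HIT, frames=[1,5,2,3] (faults so far: 4)
  step 7: ref 5 -> HIT, frames=[1,5,2,3] (faults so far: 4)
  step 8: ref 1 -> HIT, frames=[1,5,2,3] (faults so far: 4)
  step 9: ref 1 -> HIT, frames=[1,5,2,3] (faults so far: 4)
  step 10: ref 1 -> HIT, frames=[1,5,2,3] (faults so far: 4)
  step 11: ref 2 -> HIT, frames=[1,5,2,3] (faults so far: 4)
  step 12: ref 2 -> HIT, frames=[1,5,2,3] (faults so far: 4)
  step 13: ref 2 -> HIT, frames=[1,5,2,3] (faults so far: 4)
  step 14: ref 4 -> FAULT, evict 3, frames=[1,5,2,4] (faults so far: 5)
  step 15: ref 1 -> HIT, frames=[1,5,2,4] (faults so far: 5)
  LRU total faults: 5
--- Optimal ---
  step 0: ref 1 -> FAULT, frames=[1,-,-,-] (faults so far: 1)
  step 1: ref 5 -> FAULT, frames=[1,5,-,-] (faults so far: 2)
  step 2: ref 2 -> FAULT, frames=[1,5,2,-] (faults so far: 3)
  step 3: ref 3 -> FAULT, frames=[1,5,2,3] (faults so far: 4)
  step 4: ref 1 -> HIT, frames=[1,5,2,3] (faults so far: 4)
  step 5: ref 2 -> HIT, frames=[1,5,2,3] (faults so far: 4)
  step 6: ref 5 -> HIT, frames=[1,5,2,3] (faults so far: 4)
  step 7: ref 5 -> HIT, frames=[1,5,2,3] (faults so far: 4)
  step 8: ref 1 -> HIT, frames=[1,5,2,3] (faults so far: 4)
  step 9: ref 1 -> HIT, frames=[1,5,2,3] (faults so far: 4)
  step 10: ref 1 -> HIT, frames=[1,5,2,3] (faults so far: 4)
  step 11: ref 2 -> HIT, frames=[1,5,2,3] (faults so far: 4)
  step 12: ref 2 -> HIT, frames=[1,5,2,3] (faults so far: 4)
  step 13: ref 2 -> HIT, frames=[1,5,2,3] (faults so far: 4)
  step 14: ref 4 -> FAULT, evict 2, frames=[1,5,4,3] (faults so far: 5)
  step 15: ref 1 -> HIT, frames=[1,5,4,3] (faults so far: 5)
  Optimal total faults: 5

Answer: 6 5 5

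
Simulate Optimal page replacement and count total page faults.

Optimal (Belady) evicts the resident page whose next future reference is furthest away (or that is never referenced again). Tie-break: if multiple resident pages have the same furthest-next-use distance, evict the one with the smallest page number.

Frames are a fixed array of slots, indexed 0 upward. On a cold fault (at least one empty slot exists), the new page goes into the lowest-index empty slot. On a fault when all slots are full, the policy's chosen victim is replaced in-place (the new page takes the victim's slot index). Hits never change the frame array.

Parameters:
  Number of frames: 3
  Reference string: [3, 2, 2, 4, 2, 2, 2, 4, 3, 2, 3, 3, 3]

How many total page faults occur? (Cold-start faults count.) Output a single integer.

Step 0: ref 3 → FAULT, frames=[3,-,-]
Step 1: ref 2 → FAULT, frames=[3,2,-]
Step 2: ref 2 → HIT, frames=[3,2,-]
Step 3: ref 4 → FAULT, frames=[3,2,4]
Step 4: ref 2 → HIT, frames=[3,2,4]
Step 5: ref 2 → HIT, frames=[3,2,4]
Step 6: ref 2 → HIT, frames=[3,2,4]
Step 7: ref 4 → HIT, frames=[3,2,4]
Step 8: ref 3 → HIT, frames=[3,2,4]
Step 9: ref 2 → HIT, frames=[3,2,4]
Step 10: ref 3 → HIT, frames=[3,2,4]
Step 11: ref 3 → HIT, frames=[3,2,4]
Step 12: ref 3 → HIT, frames=[3,2,4]
Total faults: 3

Answer: 3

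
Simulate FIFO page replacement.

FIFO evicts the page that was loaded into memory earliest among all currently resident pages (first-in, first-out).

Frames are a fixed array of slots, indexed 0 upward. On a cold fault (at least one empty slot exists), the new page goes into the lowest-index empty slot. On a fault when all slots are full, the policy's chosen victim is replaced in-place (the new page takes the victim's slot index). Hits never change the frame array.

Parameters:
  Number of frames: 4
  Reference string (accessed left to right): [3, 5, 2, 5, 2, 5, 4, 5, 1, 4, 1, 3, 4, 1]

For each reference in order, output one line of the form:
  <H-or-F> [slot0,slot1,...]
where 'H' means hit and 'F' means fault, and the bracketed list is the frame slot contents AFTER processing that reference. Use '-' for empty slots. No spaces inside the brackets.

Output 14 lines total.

F [3,-,-,-]
F [3,5,-,-]
F [3,5,2,-]
H [3,5,2,-]
H [3,5,2,-]
H [3,5,2,-]
F [3,5,2,4]
H [3,5,2,4]
F [1,5,2,4]
H [1,5,2,4]
H [1,5,2,4]
F [1,3,2,4]
H [1,3,2,4]
H [1,3,2,4]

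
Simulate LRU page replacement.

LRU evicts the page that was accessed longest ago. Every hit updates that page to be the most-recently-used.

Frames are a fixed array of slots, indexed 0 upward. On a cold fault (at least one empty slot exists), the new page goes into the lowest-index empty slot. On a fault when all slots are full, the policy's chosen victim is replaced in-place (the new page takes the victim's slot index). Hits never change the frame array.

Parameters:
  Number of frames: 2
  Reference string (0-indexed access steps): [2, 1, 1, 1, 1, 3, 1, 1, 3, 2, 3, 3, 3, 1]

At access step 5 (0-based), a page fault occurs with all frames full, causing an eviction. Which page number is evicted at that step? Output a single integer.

Answer: 2

Derivation:
Step 0: ref 2 -> FAULT, frames=[2,-]
Step 1: ref 1 -> FAULT, frames=[2,1]
Step 2: ref 1 -> HIT, frames=[2,1]
Step 3: ref 1 -> HIT, frames=[2,1]
Step 4: ref 1 -> HIT, frames=[2,1]
Step 5: ref 3 -> FAULT, evict 2, frames=[3,1]
At step 5: evicted page 2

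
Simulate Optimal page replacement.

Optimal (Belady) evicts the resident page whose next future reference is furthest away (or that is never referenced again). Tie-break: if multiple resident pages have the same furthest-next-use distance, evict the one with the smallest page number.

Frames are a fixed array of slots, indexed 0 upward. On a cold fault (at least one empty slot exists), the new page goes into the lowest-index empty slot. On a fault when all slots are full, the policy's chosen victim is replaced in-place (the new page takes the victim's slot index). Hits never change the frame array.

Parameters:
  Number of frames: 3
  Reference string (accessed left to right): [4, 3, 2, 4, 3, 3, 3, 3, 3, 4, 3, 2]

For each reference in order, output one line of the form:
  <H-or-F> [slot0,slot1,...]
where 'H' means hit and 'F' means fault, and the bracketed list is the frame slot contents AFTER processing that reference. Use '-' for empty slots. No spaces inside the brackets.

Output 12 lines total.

F [4,-,-]
F [4,3,-]
F [4,3,2]
H [4,3,2]
H [4,3,2]
H [4,3,2]
H [4,3,2]
H [4,3,2]
H [4,3,2]
H [4,3,2]
H [4,3,2]
H [4,3,2]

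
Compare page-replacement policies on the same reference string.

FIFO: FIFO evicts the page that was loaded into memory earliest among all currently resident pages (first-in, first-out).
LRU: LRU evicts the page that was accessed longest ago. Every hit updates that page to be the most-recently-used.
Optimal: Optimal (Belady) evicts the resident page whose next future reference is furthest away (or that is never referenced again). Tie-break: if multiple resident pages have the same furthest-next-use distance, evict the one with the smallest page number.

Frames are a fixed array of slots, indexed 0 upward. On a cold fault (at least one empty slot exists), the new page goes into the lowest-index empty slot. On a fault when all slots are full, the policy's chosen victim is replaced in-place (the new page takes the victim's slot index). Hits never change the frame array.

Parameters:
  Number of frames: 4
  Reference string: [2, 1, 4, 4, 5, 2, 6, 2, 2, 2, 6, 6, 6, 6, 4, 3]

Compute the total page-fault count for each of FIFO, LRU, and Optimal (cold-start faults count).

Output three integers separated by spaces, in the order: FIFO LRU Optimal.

--- FIFO ---
  step 0: ref 2 -> FAULT, frames=[2,-,-,-] (faults so far: 1)
  step 1: ref 1 -> FAULT, frames=[2,1,-,-] (faults so far: 2)
  step 2: ref 4 -> FAULT, frames=[2,1,4,-] (faults so far: 3)
  step 3: ref 4 -> HIT, frames=[2,1,4,-] (faults so far: 3)
  step 4: ref 5 -> FAULT, frames=[2,1,4,5] (faults so far: 4)
  step 5: ref 2 -> HIT, frames=[2,1,4,5] (faults so far: 4)
  step 6: ref 6 -> FAULT, evict 2, frames=[6,1,4,5] (faults so far: 5)
  step 7: ref 2 -> FAULT, evict 1, frames=[6,2,4,5] (faults so far: 6)
  step 8: ref 2 -> HIT, frames=[6,2,4,5] (faults so far: 6)
  step 9: ref 2 -> HIT, frames=[6,2,4,5] (faults so far: 6)
  step 10: ref 6 -> HIT, frames=[6,2,4,5] (faults so far: 6)
  step 11: ref 6 -> HIT, frames=[6,2,4,5] (faults so far: 6)
  step 12: ref 6 -> HIT, frames=[6,2,4,5] (faults so far: 6)
  step 13: ref 6 -> HIT, frames=[6,2,4,5] (faults so far: 6)
  step 14: ref 4 -> HIT, frames=[6,2,4,5] (faults so far: 6)
  step 15: ref 3 -> FAULT, evict 4, frames=[6,2,3,5] (faults so far: 7)
  FIFO total faults: 7
--- LRU ---
  step 0: ref 2 -> FAULT, frames=[2,-,-,-] (faults so far: 1)
  step 1: ref 1 -> FAULT, frames=[2,1,-,-] (faults so far: 2)
  step 2: ref 4 -> FAULT, frames=[2,1,4,-] (faults so far: 3)
  step 3: ref 4 -> HIT, frames=[2,1,4,-] (faults so far: 3)
  step 4: ref 5 -> FAULT, frames=[2,1,4,5] (faults so far: 4)
  step 5: ref 2 -> HIT, frames=[2,1,4,5] (faults so far: 4)
  step 6: ref 6 -> FAULT, evict 1, frames=[2,6,4,5] (faults so far: 5)
  step 7: ref 2 -> HIT, frames=[2,6,4,5] (faults so far: 5)
  step 8: ref 2 -> HIT, frames=[2,6,4,5] (faults so far: 5)
  step 9: ref 2 -> HIT, frames=[2,6,4,5] (faults so far: 5)
  step 10: ref 6 -> HIT, frames=[2,6,4,5] (faults so far: 5)
  step 11: ref 6 -> HIT, frames=[2,6,4,5] (faults so far: 5)
  step 12: ref 6 -> HIT, frames=[2,6,4,5] (faults so far: 5)
  step 13: ref 6 -> HIT, frames=[2,6,4,5] (faults so far: 5)
  step 14: ref 4 -> HIT, frames=[2,6,4,5] (faults so far: 5)
  step 15: ref 3 -> FAULT, evict 5, frames=[2,6,4,3] (faults so far: 6)
  LRU total faults: 6
--- Optimal ---
  step 0: ref 2 -> FAULT, frames=[2,-,-,-] (faults so far: 1)
  step 1: ref 1 -> FAULT, frames=[2,1,-,-] (faults so far: 2)
  step 2: ref 4 -> FAULT, frames=[2,1,4,-] (faults so far: 3)
  step 3: ref 4 -> HIT, frames=[2,1,4,-] (faults so far: 3)
  step 4: ref 5 -> FAULT, frames=[2,1,4,5] (faults so far: 4)
  step 5: ref 2 -> HIT, frames=[2,1,4,5] (faults so far: 4)
  step 6: ref 6 -> FAULT, evict 1, frames=[2,6,4,5] (faults so far: 5)
  step 7: ref 2 -> HIT, frames=[2,6,4,5] (faults so far: 5)
  step 8: ref 2 -> HIT, frames=[2,6,4,5] (faults so far: 5)
  step 9: ref 2 -> HIT, frames=[2,6,4,5] (faults so far: 5)
  step 10: ref 6 -> HIT, frames=[2,6,4,5] (faults so far: 5)
  step 11: ref 6 -> HIT, frames=[2,6,4,5] (faults so far: 5)
  step 12: ref 6 -> HIT, frames=[2,6,4,5] (faults so far: 5)
  step 13: ref 6 -> HIT, frames=[2,6,4,5] (faults so far: 5)
  step 14: ref 4 -> HIT, frames=[2,6,4,5] (faults so far: 5)
  step 15: ref 3 -> FAULT, evict 2, frames=[3,6,4,5] (faults so far: 6)
  Optimal total faults: 6

Answer: 7 6 6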